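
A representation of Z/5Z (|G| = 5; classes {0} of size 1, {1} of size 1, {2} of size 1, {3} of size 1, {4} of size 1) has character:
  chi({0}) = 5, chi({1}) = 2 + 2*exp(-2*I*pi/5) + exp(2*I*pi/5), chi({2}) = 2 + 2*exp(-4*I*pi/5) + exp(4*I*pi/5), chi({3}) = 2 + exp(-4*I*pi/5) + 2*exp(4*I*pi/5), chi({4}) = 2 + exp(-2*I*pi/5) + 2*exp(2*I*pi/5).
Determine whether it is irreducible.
Not irreducible (reducible): <chi, chi> = 9 > 1.

Working: <chi, chi> = (1/|G|) sum_C |C| * |chi(C)|^2 = (1/5)[1*|5|^2 + 1*|2 + 2*exp(-2*I*pi/5) + exp(2*I*pi/5)|^2 + 1*|2 + 2*exp(-4*I*pi/5) + exp(4*I*pi/5)|^2 + 1*|2 + exp(-4*I*pi/5) + 2*exp(4*I*pi/5)|^2 + 1*|2 + exp(-2*I*pi/5) + 2*exp(2*I*pi/5)|^2]
  = (1/5)[(25) + (9 + 6*exp(-2*I*pi/5) + 2*exp(-4*I*pi/5) + 2*exp(4*I*pi/5) + 6*exp(2*I*pi/5)) + (9 + 6*exp(-4*I*pi/5) + 2*exp(-2*I*pi/5) + 2*exp(2*I*pi/5) + 6*exp(4*I*pi/5)) + (9 + 6*exp(-4*I*pi/5) + 2*exp(-2*I*pi/5) + 2*exp(2*I*pi/5) + 6*exp(4*I*pi/5)) + (9 + 6*exp(-2*I*pi/5) + 2*exp(-4*I*pi/5) + 2*exp(4*I*pi/5) + 6*exp(2*I*pi/5))] = 45/5 = 9.
(Exp terms are combined using exp(i*s)*conj(exp(i*t)) = exp(i*(s-t)), and sums of them are collapsed using the identity that for every m > 1 the m distinct m-th roots of unity sum to 0, e.g. 1 + exp(2*I*pi/3) + exp(-2*I*pi/3) = 0.)
A character is irreducible iff <chi, chi> = 1, so this representation is reducible.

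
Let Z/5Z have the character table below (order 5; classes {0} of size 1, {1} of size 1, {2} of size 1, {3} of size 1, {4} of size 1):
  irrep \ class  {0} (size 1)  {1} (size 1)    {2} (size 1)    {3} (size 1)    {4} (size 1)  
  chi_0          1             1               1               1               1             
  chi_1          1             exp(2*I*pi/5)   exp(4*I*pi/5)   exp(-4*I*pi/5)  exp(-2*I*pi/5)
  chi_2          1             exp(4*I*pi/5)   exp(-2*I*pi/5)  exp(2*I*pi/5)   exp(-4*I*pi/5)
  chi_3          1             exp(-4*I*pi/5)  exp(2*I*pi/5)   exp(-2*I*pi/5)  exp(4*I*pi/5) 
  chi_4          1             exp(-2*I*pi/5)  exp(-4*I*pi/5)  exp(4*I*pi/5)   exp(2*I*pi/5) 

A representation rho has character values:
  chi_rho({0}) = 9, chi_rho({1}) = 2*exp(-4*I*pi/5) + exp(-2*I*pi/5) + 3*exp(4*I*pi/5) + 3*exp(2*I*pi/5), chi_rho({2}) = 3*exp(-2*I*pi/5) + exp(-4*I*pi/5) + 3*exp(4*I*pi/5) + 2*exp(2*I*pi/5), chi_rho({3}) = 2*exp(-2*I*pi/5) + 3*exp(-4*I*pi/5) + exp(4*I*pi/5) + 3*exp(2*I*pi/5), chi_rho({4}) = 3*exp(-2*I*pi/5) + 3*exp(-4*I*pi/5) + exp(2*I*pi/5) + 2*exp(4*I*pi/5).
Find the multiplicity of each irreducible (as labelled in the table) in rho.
Multiplicities: chi_0: 0, chi_1: 3, chi_2: 3, chi_3: 2, chi_4: 1.

Argument: Use <chi_rho, chi> = (1/|G|) sum_C |C| * chi_rho(C) * conj(chi(C)) with |G| = 5 for each irreducible chi in the table:
  <chi_rho, chi_0> = (1/5)[1*(9)*conj(1) + 1*(2*exp(-4*I*pi/5) + exp(-2*I*pi/5) + 3*exp(4*I*pi/5) + 3*exp(2*I*pi/5))*conj(1) + 1*(3*exp(-2*I*pi/5) + exp(-4*I*pi/5) + 3*exp(4*I*pi/5) + 2*exp(2*I*pi/5))*conj(1) + 1*(2*exp(-2*I*pi/5) + 3*exp(-4*I*pi/5) + exp(4*I*pi/5) + 3*exp(2*I*pi/5))*conj(1) + 1*(3*exp(-2*I*pi/5) + 3*exp(-4*I*pi/5) + exp(2*I*pi/5) + 2*exp(4*I*pi/5))*conj(1)]
      = (1/5)[(9) + (2*exp(-4*I*pi/5) + exp(-2*I*pi/5) + 3*exp(4*I*pi/5) + 3*exp(2*I*pi/5)) + (3*exp(-2*I*pi/5) + exp(-4*I*pi/5) + 3*exp(4*I*pi/5) + 2*exp(2*I*pi/5)) + (2*exp(-2*I*pi/5) + 3*exp(-4*I*pi/5) + exp(4*I*pi/5) + 3*exp(2*I*pi/5)) + (3*exp(-2*I*pi/5) + 3*exp(-4*I*pi/5) + exp(2*I*pi/5) + 2*exp(4*I*pi/5))] = 0/5 = 0
  <chi_rho, chi_1> = (1/5)[1*(9)*conj(1) + 1*(2*exp(-4*I*pi/5) + exp(-2*I*pi/5) + 3*exp(4*I*pi/5) + 3*exp(2*I*pi/5))*conj(exp(2*I*pi/5)) + 1*(3*exp(-2*I*pi/5) + exp(-4*I*pi/5) + 3*exp(4*I*pi/5) + 2*exp(2*I*pi/5))*conj(exp(4*I*pi/5)) + 1*(2*exp(-2*I*pi/5) + 3*exp(-4*I*pi/5) + exp(4*I*pi/5) + 3*exp(2*I*pi/5))*conj(exp(-4*I*pi/5)) + 1*(3*exp(-2*I*pi/5) + 3*exp(-4*I*pi/5) + exp(2*I*pi/5) + 2*exp(4*I*pi/5))*conj(exp(-2*I*pi/5))]
      = (1/5)[(9) + (3 + exp(-4*I*pi/5) + 2*exp(4*I*pi/5) + 3*exp(2*I*pi/5)) + (3 + 2*exp(-2*I*pi/5) + exp(2*I*pi/5) + 3*exp(4*I*pi/5)) + (3 + 3*exp(-4*I*pi/5) + exp(-2*I*pi/5) + 2*exp(2*I*pi/5)) + (3 + 3*exp(-2*I*pi/5) + 2*exp(-4*I*pi/5) + exp(4*I*pi/5))] = 15/5 = 3
  <chi_rho, chi_2> = (1/5)[1*(9)*conj(1) + 1*(2*exp(-4*I*pi/5) + exp(-2*I*pi/5) + 3*exp(4*I*pi/5) + 3*exp(2*I*pi/5))*conj(exp(4*I*pi/5)) + 1*(3*exp(-2*I*pi/5) + exp(-4*I*pi/5) + 3*exp(4*I*pi/5) + 2*exp(2*I*pi/5))*conj(exp(-2*I*pi/5)) + 1*(2*exp(-2*I*pi/5) + 3*exp(-4*I*pi/5) + exp(4*I*pi/5) + 3*exp(2*I*pi/5))*conj(exp(2*I*pi/5)) + 1*(3*exp(-2*I*pi/5) + 3*exp(-4*I*pi/5) + exp(2*I*pi/5) + 2*exp(4*I*pi/5))*conj(exp(-4*I*pi/5))]
      = (1/5)[(9) + (3 + 3*exp(-2*I*pi/5) + exp(4*I*pi/5) + 2*exp(2*I*pi/5)) + (3 + 3*exp(-4*I*pi/5) + exp(-2*I*pi/5) + 2*exp(4*I*pi/5)) + (3 + 2*exp(-4*I*pi/5) + exp(2*I*pi/5) + 3*exp(4*I*pi/5)) + (3 + 2*exp(-2*I*pi/5) + exp(-4*I*pi/5) + 3*exp(2*I*pi/5))] = 15/5 = 3
  <chi_rho, chi_3> = (1/5)[1*(9)*conj(1) + 1*(2*exp(-4*I*pi/5) + exp(-2*I*pi/5) + 3*exp(4*I*pi/5) + 3*exp(2*I*pi/5))*conj(exp(-4*I*pi/5)) + 1*(3*exp(-2*I*pi/5) + exp(-4*I*pi/5) + 3*exp(4*I*pi/5) + 2*exp(2*I*pi/5))*conj(exp(2*I*pi/5)) + 1*(2*exp(-2*I*pi/5) + 3*exp(-4*I*pi/5) + exp(4*I*pi/5) + 3*exp(2*I*pi/5))*conj(exp(-2*I*pi/5)) + 1*(3*exp(-2*I*pi/5) + 3*exp(-4*I*pi/5) + exp(2*I*pi/5) + 2*exp(4*I*pi/5))*conj(exp(4*I*pi/5))]
      = (1/5)[(9) + (2 + 3*exp(-2*I*pi/5) + 3*exp(-4*I*pi/5) + exp(2*I*pi/5)) + (2 + 3*exp(-4*I*pi/5) + exp(4*I*pi/5) + 3*exp(2*I*pi/5)) + (2 + 3*exp(-2*I*pi/5) + exp(-4*I*pi/5) + 3*exp(4*I*pi/5)) + (2 + exp(-2*I*pi/5) + 3*exp(4*I*pi/5) + 3*exp(2*I*pi/5))] = 10/5 = 2
  <chi_rho, chi_4> = (1/5)[1*(9)*conj(1) + 1*(2*exp(-4*I*pi/5) + exp(-2*I*pi/5) + 3*exp(4*I*pi/5) + 3*exp(2*I*pi/5))*conj(exp(-2*I*pi/5)) + 1*(3*exp(-2*I*pi/5) + exp(-4*I*pi/5) + 3*exp(4*I*pi/5) + 2*exp(2*I*pi/5))*conj(exp(-4*I*pi/5)) + 1*(2*exp(-2*I*pi/5) + 3*exp(-4*I*pi/5) + exp(4*I*pi/5) + 3*exp(2*I*pi/5))*conj(exp(4*I*pi/5)) + 1*(3*exp(-2*I*pi/5) + 3*exp(-4*I*pi/5) + exp(2*I*pi/5) + 2*exp(4*I*pi/5))*conj(exp(2*I*pi/5))]
      = (1/5)[(9) + (1 + 2*exp(-2*I*pi/5) + 3*exp(-4*I*pi/5) + 3*exp(4*I*pi/5)) + (1 + 3*exp(-2*I*pi/5) + 2*exp(-4*I*pi/5) + 3*exp(2*I*pi/5)) + (1 + 3*exp(-2*I*pi/5) + 2*exp(4*I*pi/5) + 3*exp(2*I*pi/5)) + (1 + 3*exp(-4*I*pi/5) + 3*exp(4*I*pi/5) + 2*exp(2*I*pi/5))] = 5/5 = 1
(Exp terms are combined using exp(i*s)*conj(exp(i*t)) = exp(i*(s-t)), and sums of them are collapsed using the identity that for every m > 1 the m distinct m-th roots of unity sum to 0, e.g. 1 + exp(2*I*pi/3) + exp(-2*I*pi/3) = 0.)
Dimension check: dim(rho) = sum (mult * dim) = 0*1 + 3*1 + 3*1 + 2*1 + 1*1 = 9 = chi_rho(e) = 9.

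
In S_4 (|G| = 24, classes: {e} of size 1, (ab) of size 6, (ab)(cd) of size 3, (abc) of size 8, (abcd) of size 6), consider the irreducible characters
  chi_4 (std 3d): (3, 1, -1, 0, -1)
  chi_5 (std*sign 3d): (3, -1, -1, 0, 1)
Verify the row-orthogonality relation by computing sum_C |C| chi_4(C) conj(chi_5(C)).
Sum = 0; so <chi_4, chi_5> = 0 (distinct irreducibles are orthogonal).

Why: Compute term by term over conjugacy classes (|C| * chi_4(C) * conj(chi_5(C))):
  1*(3)*conj(3) + 6*(1)*conj(-1) + 3*(-1)*conj(-1) + 8*(0)*conj(0) + 6*(-1)*conj(1)
  = (9) + (-6) + (3) + (0) + (-6)
  = 0.
Dividing by |G| = 24 gives 0/24 = 0, matching the row-orthogonality relation <chi_4, chi_5> = [chi_4 = chi_5].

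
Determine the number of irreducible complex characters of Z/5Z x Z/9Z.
45

Why: The number of irreducible complex representations of a finite group equals its number of conjugacy classes. Z/5Z x Z/9Z is abelian of order 45, so every element is its own conjugacy class: 45 classes, so Z/5Z x Z/9Z (order 45) has exactly 45 irreducible complex representations.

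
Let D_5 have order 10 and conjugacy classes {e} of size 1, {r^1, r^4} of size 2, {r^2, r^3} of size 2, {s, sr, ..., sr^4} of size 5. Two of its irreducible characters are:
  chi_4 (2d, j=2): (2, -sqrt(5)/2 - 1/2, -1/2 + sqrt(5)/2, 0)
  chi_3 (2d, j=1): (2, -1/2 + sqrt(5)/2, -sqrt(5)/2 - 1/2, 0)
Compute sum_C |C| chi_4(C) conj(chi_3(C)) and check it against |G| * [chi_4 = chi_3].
Sum = 0; so <chi_4, chi_3> = 0 (distinct irreducibles are orthogonal).

Justification: Compute term by term over conjugacy classes (|C| * chi_4(C) * conj(chi_3(C))):
  1*(2)*conj(2) + 2*(-sqrt(5)/2 - 1/2)*conj(-1/2 + sqrt(5)/2) + 2*(-1/2 + sqrt(5)/2)*conj(-sqrt(5)/2 - 1/2) + 5*(0)*conj(0)
  = (4) + (-2) + (-2) + (0)
  = 0.
Dividing by |G| = 10 gives 0/10 = 0, matching the row-orthogonality relation <chi_4, chi_3> = [chi_4 = chi_3].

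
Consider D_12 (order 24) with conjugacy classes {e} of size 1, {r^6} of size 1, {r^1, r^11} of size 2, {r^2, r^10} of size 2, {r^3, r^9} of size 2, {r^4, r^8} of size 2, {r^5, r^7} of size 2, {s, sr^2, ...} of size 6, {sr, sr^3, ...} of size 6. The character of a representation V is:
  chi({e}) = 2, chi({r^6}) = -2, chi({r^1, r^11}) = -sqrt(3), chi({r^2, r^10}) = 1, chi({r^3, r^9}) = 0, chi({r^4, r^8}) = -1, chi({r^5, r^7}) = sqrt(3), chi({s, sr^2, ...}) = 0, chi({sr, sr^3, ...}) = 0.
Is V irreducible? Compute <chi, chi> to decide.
Irreducible: <chi, chi> = 1.

Derivation: <chi, chi> = (1/|G|) sum_C |C| * |chi(C)|^2 = (1/24)[1*|2|^2 + 1*|-2|^2 + 2*|-sqrt(3)|^2 + 2*|1|^2 + 2*|0|^2 + 2*|-1|^2 + 2*|sqrt(3)|^2 + 6*|0|^2 + 6*|0|^2]
  = (1/24)[(4) + (4) + (6) + (2) + (0) + (2) + (6) + (0) + (0)] = 24/24 = 1.
A character is irreducible iff <chi, chi> = 1, so this representation is irreducible.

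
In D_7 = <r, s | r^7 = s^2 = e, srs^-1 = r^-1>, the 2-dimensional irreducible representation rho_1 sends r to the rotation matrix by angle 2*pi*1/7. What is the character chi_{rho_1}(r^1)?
chi_{rho_1}(r^1) = 2*cos(2*pi*1*1/7) = 2*cos(2*pi/7)

Proof sketch: rho_1(r^1) is rotation by angle 2*pi*1*1/7, whose trace is 2*cos(2*pi*1*1/7) = 2*cos(2*pi/7).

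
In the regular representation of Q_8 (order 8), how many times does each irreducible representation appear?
Each irreducible V_i of dimension d_i appears with multiplicity d_i, i.e. rho_reg = (direct sum over all irreducibles V_i) d_i V_i. The irreducible dimensions for Q_8 are 1, 1, 1, 1, 2: 4 irreducibles of dimension 1, each with multiplicity 1; 1 irreducible of dimension 2, with multiplicity 2. Total dimension 4*1*1 + 1*2*2 = 8 = |G|.

Working: General theorem: in the regular representation of a finite group G, each irreducible appears with multiplicity equal to its dimension. Check: dim(rho_reg) = sum d_i^2 = 1 + 1 + 1 + 1 + 4 = 8 = |G|.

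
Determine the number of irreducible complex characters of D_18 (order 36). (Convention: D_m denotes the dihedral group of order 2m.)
12

Derivation: The number of irreducible complex representations of a finite group equals its number of conjugacy classes. D_18 has 12 conjugacy classes (n/2 + 3 for n even), so D_18 (order 36) has exactly 12 irreducible complex representations.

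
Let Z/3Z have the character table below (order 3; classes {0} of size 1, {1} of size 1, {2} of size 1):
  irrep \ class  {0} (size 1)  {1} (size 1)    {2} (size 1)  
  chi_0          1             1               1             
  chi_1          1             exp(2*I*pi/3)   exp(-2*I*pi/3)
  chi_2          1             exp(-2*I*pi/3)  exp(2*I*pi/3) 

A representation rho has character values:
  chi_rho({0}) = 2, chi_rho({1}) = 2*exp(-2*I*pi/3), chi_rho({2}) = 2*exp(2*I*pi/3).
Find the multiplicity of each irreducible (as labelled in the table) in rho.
Multiplicities: chi_0: 0, chi_1: 0, chi_2: 2.

Details: Use <chi_rho, chi> = (1/|G|) sum_C |C| * chi_rho(C) * conj(chi(C)) with |G| = 3 for each irreducible chi in the table:
  <chi_rho, chi_0> = (1/3)[1*(2)*conj(1) + 1*(2*exp(-2*I*pi/3))*conj(1) + 1*(2*exp(2*I*pi/3))*conj(1)]
      = (1/3)[(2) + (2*exp(-2*I*pi/3)) + (2*exp(2*I*pi/3))] = 0/3 = 0
  <chi_rho, chi_1> = (1/3)[1*(2)*conj(1) + 1*(2*exp(-2*I*pi/3))*conj(exp(2*I*pi/3)) + 1*(2*exp(2*I*pi/3))*conj(exp(-2*I*pi/3))]
      = (1/3)[(2) + (2*exp(2*I*pi/3)) + (2*exp(-2*I*pi/3))] = 0/3 = 0
  <chi_rho, chi_2> = (1/3)[1*(2)*conj(1) + 1*(2*exp(-2*I*pi/3))*conj(exp(-2*I*pi/3)) + 1*(2*exp(2*I*pi/3))*conj(exp(2*I*pi/3))]
      = (1/3)[(2) + (2) + (2)] = 6/3 = 2
(Exp terms are combined using exp(i*s)*conj(exp(i*t)) = exp(i*(s-t)), and sums of them are collapsed using the identity that for every m > 1 the m distinct m-th roots of unity sum to 0, e.g. 1 + exp(2*I*pi/3) + exp(-2*I*pi/3) = 0.)
Dimension check: dim(rho) = sum (mult * dim) = 0*1 + 0*1 + 2*1 = 2 = chi_rho(e) = 2.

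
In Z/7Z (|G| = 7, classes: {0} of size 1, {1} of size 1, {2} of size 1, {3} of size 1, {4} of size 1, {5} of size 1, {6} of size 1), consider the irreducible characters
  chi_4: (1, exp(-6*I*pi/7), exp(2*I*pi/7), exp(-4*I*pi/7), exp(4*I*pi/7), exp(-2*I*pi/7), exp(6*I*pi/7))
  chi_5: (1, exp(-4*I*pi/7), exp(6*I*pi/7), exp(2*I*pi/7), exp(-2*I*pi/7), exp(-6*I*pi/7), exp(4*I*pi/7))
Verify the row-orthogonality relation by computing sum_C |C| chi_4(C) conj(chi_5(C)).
Sum = 0; so <chi_4, chi_5> = 0 (distinct irreducibles are orthogonal).

Why: Compute term by term over conjugacy classes (|C| * chi_4(C) * conj(chi_5(C))):
  1*(1)*conj(1) + 1*(exp(-6*I*pi/7))*conj(exp(-4*I*pi/7)) + 1*(exp(2*I*pi/7))*conj(exp(6*I*pi/7)) + 1*(exp(-4*I*pi/7))*conj(exp(2*I*pi/7)) + 1*(exp(4*I*pi/7))*conj(exp(-2*I*pi/7)) + 1*(exp(-2*I*pi/7))*conj(exp(-6*I*pi/7)) + 1*(exp(6*I*pi/7))*conj(exp(4*I*pi/7))
  = (1) + (exp(-2*I*pi/7)) + (exp(-4*I*pi/7)) + (exp(-6*I*pi/7)) + (exp(6*I*pi/7)) + (exp(4*I*pi/7)) + (exp(2*I*pi/7))
  = 0.
(Exp terms are combined using exp(i*s)*conj(exp(i*t)) = exp(i*(s-t)), and sums of them are collapsed using the identity that for every m > 1 the m distinct m-th roots of unity sum to 0, e.g. 1 + exp(2*I*pi/3) + exp(-2*I*pi/3) = 0.)
Dividing by |G| = 7 gives 0/7 = 0, matching the row-orthogonality relation <chi_4, chi_5> = [chi_4 = chi_5].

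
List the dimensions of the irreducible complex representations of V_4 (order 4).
Dimensions: 1, 1, 1, 1

Argument: There are 4 irreducibles (= number of conjugacy classes). Their dimensions d_i satisfy sum d_i^2 = |G| = 4: 1 + 1 + 1 + 1 = 4.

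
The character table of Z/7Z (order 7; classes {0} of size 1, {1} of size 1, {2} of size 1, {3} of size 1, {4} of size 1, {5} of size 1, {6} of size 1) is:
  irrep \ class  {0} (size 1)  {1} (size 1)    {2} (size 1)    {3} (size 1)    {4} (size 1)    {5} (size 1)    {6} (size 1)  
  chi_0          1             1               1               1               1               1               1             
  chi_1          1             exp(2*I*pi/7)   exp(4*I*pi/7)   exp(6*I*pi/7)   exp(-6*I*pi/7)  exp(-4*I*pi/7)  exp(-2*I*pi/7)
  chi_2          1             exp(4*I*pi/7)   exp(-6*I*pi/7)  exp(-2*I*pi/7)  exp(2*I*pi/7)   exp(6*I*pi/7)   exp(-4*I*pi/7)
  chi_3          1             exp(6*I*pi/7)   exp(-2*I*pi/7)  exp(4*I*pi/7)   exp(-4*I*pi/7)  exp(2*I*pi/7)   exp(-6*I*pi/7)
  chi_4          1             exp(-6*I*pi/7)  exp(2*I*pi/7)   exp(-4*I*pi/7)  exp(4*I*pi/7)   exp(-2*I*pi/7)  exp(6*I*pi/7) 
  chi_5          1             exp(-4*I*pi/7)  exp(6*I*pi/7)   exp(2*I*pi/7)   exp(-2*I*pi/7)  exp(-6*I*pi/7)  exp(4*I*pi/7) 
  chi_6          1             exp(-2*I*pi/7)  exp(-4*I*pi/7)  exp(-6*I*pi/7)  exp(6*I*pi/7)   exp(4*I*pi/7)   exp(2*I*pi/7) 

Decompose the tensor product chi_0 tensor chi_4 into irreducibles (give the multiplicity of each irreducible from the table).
chi_0 tensor chi_4 = chi_4 (all other irreducibles have multiplicity 0).

Argument: The character of a tensor product is the pointwise product (chi_0 * chi_4)(C) = chi_0(C) * chi_4(C):
  {0}: (1)*(1), {1}: (1)*(exp(-6*I*pi/7)), {2}: (1)*(exp(2*I*pi/7)), {3}: (1)*(exp(-4*I*pi/7)), {4}: (1)*(exp(4*I*pi/7)), {5}: (1)*(exp(-2*I*pi/7)), {6}: (1)*(exp(6*I*pi/7))
so (chi_0 * chi_4) takes values
  {0} -> 1, {1} -> exp(-6*I*pi/7), {2} -> exp(2*I*pi/7), {3} -> exp(-4*I*pi/7), {4} -> exp(4*I*pi/7), {5} -> exp(-2*I*pi/7), {6} -> exp(6*I*pi/7).
Now take the inner product of this character with each irreducible chi from the table, <chi_0*chi_4, chi> = (1/7) sum_C |C| (chi_0*chi_4)(C) conj(chi(C)):
  <chi_0*chi_4, chi_0> = (1/7)[1*(1)*conj(1) + 1*(exp(-6*I*pi/7))*conj(1) + 1*(exp(2*I*pi/7))*conj(1) + 1*(exp(-4*I*pi/7))*conj(1) + 1*(exp(4*I*pi/7))*conj(1) + 1*(exp(-2*I*pi/7))*conj(1) + 1*(exp(6*I*pi/7))*conj(1)]
      = (1/7)[(1) + (exp(-6*I*pi/7)) + (exp(2*I*pi/7)) + (exp(-4*I*pi/7)) + (exp(4*I*pi/7)) + (exp(-2*I*pi/7)) + (exp(6*I*pi/7))] = 0/7 = 0
  <chi_0*chi_4, chi_1> = (1/7)[1*(1)*conj(1) + 1*(exp(-6*I*pi/7))*conj(exp(2*I*pi/7)) + 1*(exp(2*I*pi/7))*conj(exp(4*I*pi/7)) + 1*(exp(-4*I*pi/7))*conj(exp(6*I*pi/7)) + 1*(exp(4*I*pi/7))*conj(exp(-6*I*pi/7)) + 1*(exp(-2*I*pi/7))*conj(exp(-4*I*pi/7)) + 1*(exp(6*I*pi/7))*conj(exp(-2*I*pi/7))]
      = (1/7)[(1) + (exp(6*I*pi/7)) + (exp(-2*I*pi/7)) + (exp(4*I*pi/7)) + (exp(-4*I*pi/7)) + (exp(2*I*pi/7)) + (exp(-6*I*pi/7))] = 0/7 = 0
  <chi_0*chi_4, chi_2> = (1/7)[1*(1)*conj(1) + 1*(exp(-6*I*pi/7))*conj(exp(4*I*pi/7)) + 1*(exp(2*I*pi/7))*conj(exp(-6*I*pi/7)) + 1*(exp(-4*I*pi/7))*conj(exp(-2*I*pi/7)) + 1*(exp(4*I*pi/7))*conj(exp(2*I*pi/7)) + 1*(exp(-2*I*pi/7))*conj(exp(6*I*pi/7)) + 1*(exp(6*I*pi/7))*conj(exp(-4*I*pi/7))]
      = (1/7)[(1) + (exp(4*I*pi/7)) + (exp(-6*I*pi/7)) + (exp(-2*I*pi/7)) + (exp(2*I*pi/7)) + (exp(6*I*pi/7)) + (exp(-4*I*pi/7))] = 0/7 = 0
  <chi_0*chi_4, chi_3> = (1/7)[1*(1)*conj(1) + 1*(exp(-6*I*pi/7))*conj(exp(6*I*pi/7)) + 1*(exp(2*I*pi/7))*conj(exp(-2*I*pi/7)) + 1*(exp(-4*I*pi/7))*conj(exp(4*I*pi/7)) + 1*(exp(4*I*pi/7))*conj(exp(-4*I*pi/7)) + 1*(exp(-2*I*pi/7))*conj(exp(2*I*pi/7)) + 1*(exp(6*I*pi/7))*conj(exp(-6*I*pi/7))]
      = (1/7)[(1) + (exp(2*I*pi/7)) + (exp(4*I*pi/7)) + (exp(6*I*pi/7)) + (exp(-6*I*pi/7)) + (exp(-4*I*pi/7)) + (exp(-2*I*pi/7))] = 0/7 = 0
  <chi_0*chi_4, chi_4> = (1/7)[1*(1)*conj(1) + 1*(exp(-6*I*pi/7))*conj(exp(-6*I*pi/7)) + 1*(exp(2*I*pi/7))*conj(exp(2*I*pi/7)) + 1*(exp(-4*I*pi/7))*conj(exp(-4*I*pi/7)) + 1*(exp(4*I*pi/7))*conj(exp(4*I*pi/7)) + 1*(exp(-2*I*pi/7))*conj(exp(-2*I*pi/7)) + 1*(exp(6*I*pi/7))*conj(exp(6*I*pi/7))]
      = (1/7)[(1) + (1) + (1) + (1) + (1) + (1) + (1)] = 7/7 = 1
  <chi_0*chi_4, chi_5> = (1/7)[1*(1)*conj(1) + 1*(exp(-6*I*pi/7))*conj(exp(-4*I*pi/7)) + 1*(exp(2*I*pi/7))*conj(exp(6*I*pi/7)) + 1*(exp(-4*I*pi/7))*conj(exp(2*I*pi/7)) + 1*(exp(4*I*pi/7))*conj(exp(-2*I*pi/7)) + 1*(exp(-2*I*pi/7))*conj(exp(-6*I*pi/7)) + 1*(exp(6*I*pi/7))*conj(exp(4*I*pi/7))]
      = (1/7)[(1) + (exp(-2*I*pi/7)) + (exp(-4*I*pi/7)) + (exp(-6*I*pi/7)) + (exp(6*I*pi/7)) + (exp(4*I*pi/7)) + (exp(2*I*pi/7))] = 0/7 = 0
  <chi_0*chi_4, chi_6> = (1/7)[1*(1)*conj(1) + 1*(exp(-6*I*pi/7))*conj(exp(-2*I*pi/7)) + 1*(exp(2*I*pi/7))*conj(exp(-4*I*pi/7)) + 1*(exp(-4*I*pi/7))*conj(exp(-6*I*pi/7)) + 1*(exp(4*I*pi/7))*conj(exp(6*I*pi/7)) + 1*(exp(-2*I*pi/7))*conj(exp(4*I*pi/7)) + 1*(exp(6*I*pi/7))*conj(exp(2*I*pi/7))]
      = (1/7)[(1) + (exp(-4*I*pi/7)) + (exp(6*I*pi/7)) + (exp(2*I*pi/7)) + (exp(-2*I*pi/7)) + (exp(-6*I*pi/7)) + (exp(4*I*pi/7))] = 0/7 = 0
(Exp terms are combined using exp(i*s)*conj(exp(i*t)) = exp(i*(s-t)), and sums of them are collapsed using the identity that for every m > 1 the m distinct m-th roots of unity sum to 0, e.g. 1 + exp(2*I*pi/3) + exp(-2*I*pi/3) = 0.)
Hence the multiplicities are chi_4: 1. Dimension check: dim(chi_0)*dim(chi_4) = 1*1 = 1 and sum (mult * dim) = 1*1 = 1.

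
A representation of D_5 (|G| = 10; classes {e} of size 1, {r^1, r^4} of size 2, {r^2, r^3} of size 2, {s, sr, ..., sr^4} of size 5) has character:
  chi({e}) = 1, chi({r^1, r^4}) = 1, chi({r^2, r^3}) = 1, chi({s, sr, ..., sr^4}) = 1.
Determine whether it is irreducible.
Irreducible: <chi, chi> = 1.

Why: <chi, chi> = (1/|G|) sum_C |C| * |chi(C)|^2 = (1/10)[1*|1|^2 + 2*|1|^2 + 2*|1|^2 + 5*|1|^2]
  = (1/10)[(1) + (2) + (2) + (5)] = 10/10 = 1.
A character is irreducible iff <chi, chi> = 1, so this representation is irreducible.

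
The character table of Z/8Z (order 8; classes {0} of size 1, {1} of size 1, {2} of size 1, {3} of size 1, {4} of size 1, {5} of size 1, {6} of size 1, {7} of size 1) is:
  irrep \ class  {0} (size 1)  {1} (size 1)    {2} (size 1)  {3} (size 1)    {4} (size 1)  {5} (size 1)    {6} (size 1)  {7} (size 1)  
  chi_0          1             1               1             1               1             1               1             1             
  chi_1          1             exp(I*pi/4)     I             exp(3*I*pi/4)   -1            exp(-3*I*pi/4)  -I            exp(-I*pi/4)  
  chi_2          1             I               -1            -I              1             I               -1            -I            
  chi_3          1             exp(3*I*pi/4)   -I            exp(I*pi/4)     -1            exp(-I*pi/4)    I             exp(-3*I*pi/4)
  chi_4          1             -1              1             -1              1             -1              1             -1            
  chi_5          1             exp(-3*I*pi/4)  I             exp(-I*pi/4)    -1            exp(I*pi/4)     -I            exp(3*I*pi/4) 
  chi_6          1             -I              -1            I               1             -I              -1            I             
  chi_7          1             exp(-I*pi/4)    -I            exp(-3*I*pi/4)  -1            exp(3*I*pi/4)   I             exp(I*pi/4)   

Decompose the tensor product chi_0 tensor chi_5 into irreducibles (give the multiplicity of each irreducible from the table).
chi_0 tensor chi_5 = chi_5 (all other irreducibles have multiplicity 0).

Solution. The character of a tensor product is the pointwise product (chi_0 * chi_5)(C) = chi_0(C) * chi_5(C):
  {0}: (1)*(1), {1}: (1)*(exp(-3*I*pi/4)), {2}: (1)*(I), {3}: (1)*(exp(-I*pi/4)), {4}: (1)*(-1), {5}: (1)*(exp(I*pi/4)), {6}: (1)*(-I), {7}: (1)*(exp(3*I*pi/4))
so (chi_0 * chi_5) takes values
  {0} -> 1, {1} -> exp(-3*I*pi/4), {2} -> I, {3} -> exp(-I*pi/4), {4} -> -1, {5} -> exp(I*pi/4), {6} -> -I, {7} -> exp(3*I*pi/4).
Now take the inner product of this character with each irreducible chi from the table, <chi_0*chi_5, chi> = (1/8) sum_C |C| (chi_0*chi_5)(C) conj(chi(C)):
  <chi_0*chi_5, chi_0> = (1/8)[1*(1)*conj(1) + 1*(exp(-3*I*pi/4))*conj(1) + 1*(I)*conj(1) + 1*(exp(-I*pi/4))*conj(1) + 1*(-1)*conj(1) + 1*(exp(I*pi/4))*conj(1) + 1*(-I)*conj(1) + 1*(exp(3*I*pi/4))*conj(1)]
      = (1/8)[(1) + (exp(-3*I*pi/4)) + (I) + (exp(-I*pi/4)) + (-1) + (exp(I*pi/4)) + (-I) + (exp(3*I*pi/4))] = 0/8 = 0
  <chi_0*chi_5, chi_1> = (1/8)[1*(1)*conj(1) + 1*(exp(-3*I*pi/4))*conj(exp(I*pi/4)) + 1*(I)*conj(I) + 1*(exp(-I*pi/4))*conj(exp(3*I*pi/4)) + 1*(-1)*conj(-1) + 1*(exp(I*pi/4))*conj(exp(-3*I*pi/4)) + 1*(-I)*conj(-I) + 1*(exp(3*I*pi/4))*conj(exp(-I*pi/4))]
      = (1/8)[(1) + (-1) + (1) + (-1) + (1) + (-1) + (1) + (-1)] = 0/8 = 0
  <chi_0*chi_5, chi_2> = (1/8)[1*(1)*conj(1) + 1*(exp(-3*I*pi/4))*conj(I) + 1*(I)*conj(-1) + 1*(exp(-I*pi/4))*conj(-I) + 1*(-1)*conj(1) + 1*(exp(I*pi/4))*conj(I) + 1*(-I)*conj(-1) + 1*(exp(3*I*pi/4))*conj(-I)]
      = (1/8)[(1) + (-exp(-I*pi/4)) + (-I) + (exp(I*pi/4)) + (-1) + (-exp(3*I*pi/4)) + (I) + (exp(-3*I*pi/4))] = 0/8 = 0
  <chi_0*chi_5, chi_3> = (1/8)[1*(1)*conj(1) + 1*(exp(-3*I*pi/4))*conj(exp(3*I*pi/4)) + 1*(I)*conj(-I) + 1*(exp(-I*pi/4))*conj(exp(I*pi/4)) + 1*(-1)*conj(-1) + 1*(exp(I*pi/4))*conj(exp(-I*pi/4)) + 1*(-I)*conj(I) + 1*(exp(3*I*pi/4))*conj(exp(-3*I*pi/4))]
      = (1/8)[(1) + (I) + (-1) + (-I) + (1) + (I) + (-1) + (-I)] = 0/8 = 0
  <chi_0*chi_5, chi_4> = (1/8)[1*(1)*conj(1) + 1*(exp(-3*I*pi/4))*conj(-1) + 1*(I)*conj(1) + 1*(exp(-I*pi/4))*conj(-1) + 1*(-1)*conj(1) + 1*(exp(I*pi/4))*conj(-1) + 1*(-I)*conj(1) + 1*(exp(3*I*pi/4))*conj(-1)]
      = (1/8)[(1) + (-exp(-3*I*pi/4)) + (I) + (-exp(-I*pi/4)) + (-1) + (-exp(I*pi/4)) + (-I) + (-exp(3*I*pi/4))] = 0/8 = 0
  <chi_0*chi_5, chi_5> = (1/8)[1*(1)*conj(1) + 1*(exp(-3*I*pi/4))*conj(exp(-3*I*pi/4)) + 1*(I)*conj(I) + 1*(exp(-I*pi/4))*conj(exp(-I*pi/4)) + 1*(-1)*conj(-1) + 1*(exp(I*pi/4))*conj(exp(I*pi/4)) + 1*(-I)*conj(-I) + 1*(exp(3*I*pi/4))*conj(exp(3*I*pi/4))]
      = (1/8)[(1) + (1) + (1) + (1) + (1) + (1) + (1) + (1)] = 8/8 = 1
  <chi_0*chi_5, chi_6> = (1/8)[1*(1)*conj(1) + 1*(exp(-3*I*pi/4))*conj(-I) + 1*(I)*conj(-1) + 1*(exp(-I*pi/4))*conj(I) + 1*(-1)*conj(1) + 1*(exp(I*pi/4))*conj(-I) + 1*(-I)*conj(-1) + 1*(exp(3*I*pi/4))*conj(I)]
      = (1/8)[(1) + (exp(-I*pi/4)) + (-I) + (-exp(I*pi/4)) + (-1) + (exp(3*I*pi/4)) + (I) + (-exp(-3*I*pi/4))] = 0/8 = 0
  <chi_0*chi_5, chi_7> = (1/8)[1*(1)*conj(1) + 1*(exp(-3*I*pi/4))*conj(exp(-I*pi/4)) + 1*(I)*conj(-I) + 1*(exp(-I*pi/4))*conj(exp(-3*I*pi/4)) + 1*(-1)*conj(-1) + 1*(exp(I*pi/4))*conj(exp(3*I*pi/4)) + 1*(-I)*conj(I) + 1*(exp(3*I*pi/4))*conj(exp(I*pi/4))]
      = (1/8)[(1) + (-I) + (-1) + (I) + (1) + (-I) + (-1) + (I)] = 0/8 = 0
(Exp terms are combined using exp(i*s)*conj(exp(i*t)) = exp(i*(s-t)), and sums of them are collapsed using the identity that for every m > 1 the m distinct m-th roots of unity sum to 0, e.g. 1 + exp(2*I*pi/3) + exp(-2*I*pi/3) = 0.)
Hence the multiplicities are chi_5: 1. Dimension check: dim(chi_0)*dim(chi_5) = 1*1 = 1 and sum (mult * dim) = 1*1 = 1.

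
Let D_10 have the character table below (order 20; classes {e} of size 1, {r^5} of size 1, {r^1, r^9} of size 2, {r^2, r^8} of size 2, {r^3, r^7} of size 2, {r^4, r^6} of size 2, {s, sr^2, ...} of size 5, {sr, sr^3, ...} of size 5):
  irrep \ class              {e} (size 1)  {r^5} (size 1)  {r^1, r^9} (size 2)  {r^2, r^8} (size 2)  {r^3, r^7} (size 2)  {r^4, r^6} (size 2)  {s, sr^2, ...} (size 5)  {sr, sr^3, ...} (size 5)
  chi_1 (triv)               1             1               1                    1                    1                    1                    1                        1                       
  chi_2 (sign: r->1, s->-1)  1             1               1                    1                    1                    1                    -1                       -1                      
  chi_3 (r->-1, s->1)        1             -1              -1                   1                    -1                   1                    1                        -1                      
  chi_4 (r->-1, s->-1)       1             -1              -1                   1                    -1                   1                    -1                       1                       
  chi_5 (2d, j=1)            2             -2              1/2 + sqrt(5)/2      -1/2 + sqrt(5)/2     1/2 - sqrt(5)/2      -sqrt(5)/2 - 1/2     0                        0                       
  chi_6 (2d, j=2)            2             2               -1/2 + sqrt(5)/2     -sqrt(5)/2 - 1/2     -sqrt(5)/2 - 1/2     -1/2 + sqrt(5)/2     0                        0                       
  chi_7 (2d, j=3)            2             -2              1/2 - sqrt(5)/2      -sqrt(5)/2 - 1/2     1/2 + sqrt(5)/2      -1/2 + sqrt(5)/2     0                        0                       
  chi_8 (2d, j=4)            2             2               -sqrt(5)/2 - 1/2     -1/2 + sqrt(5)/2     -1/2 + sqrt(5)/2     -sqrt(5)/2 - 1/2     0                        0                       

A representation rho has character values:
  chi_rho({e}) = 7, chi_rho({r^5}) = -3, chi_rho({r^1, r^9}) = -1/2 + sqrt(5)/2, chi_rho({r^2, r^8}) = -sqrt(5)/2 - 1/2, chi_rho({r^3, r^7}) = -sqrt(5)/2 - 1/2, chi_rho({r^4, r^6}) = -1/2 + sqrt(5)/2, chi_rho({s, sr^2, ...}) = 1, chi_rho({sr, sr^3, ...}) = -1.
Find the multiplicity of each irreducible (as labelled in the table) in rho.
Multiplicities: chi_1: 0, chi_2: 0, chi_3: 1, chi_4: 0, chi_5: 1, chi_6: 1, chi_7: 1, chi_8: 0.

Explanation: Use <chi_rho, chi> = (1/|G|) sum_C |C| * chi_rho(C) * conj(chi(C)) with |G| = 20 for each irreducible chi in the table:
  <chi_rho, chi_1> = (1/20)[1*(7)*conj(1) + 1*(-3)*conj(1) + 2*(-1/2 + sqrt(5)/2)*conj(1) + 2*(-sqrt(5)/2 - 1/2)*conj(1) + 2*(-sqrt(5)/2 - 1/2)*conj(1) + 2*(-1/2 + sqrt(5)/2)*conj(1) + 5*(1)*conj(1) + 5*(-1)*conj(1)]
      = (1/20)[(7) + (-3) + (-1 + sqrt(5)) + (-sqrt(5) - 1) + (-sqrt(5) - 1) + (-1 + sqrt(5)) + (5) + (-5)] = 0/20 = 0
  <chi_rho, chi_2> = (1/20)[1*(7)*conj(1) + 1*(-3)*conj(1) + 2*(-1/2 + sqrt(5)/2)*conj(1) + 2*(-sqrt(5)/2 - 1/2)*conj(1) + 2*(-sqrt(5)/2 - 1/2)*conj(1) + 2*(-1/2 + sqrt(5)/2)*conj(1) + 5*(1)*conj(-1) + 5*(-1)*conj(-1)]
      = (1/20)[(7) + (-3) + (-1 + sqrt(5)) + (-sqrt(5) - 1) + (-sqrt(5) - 1) + (-1 + sqrt(5)) + (-5) + (5)] = 0/20 = 0
  <chi_rho, chi_3> = (1/20)[1*(7)*conj(1) + 1*(-3)*conj(-1) + 2*(-1/2 + sqrt(5)/2)*conj(-1) + 2*(-sqrt(5)/2 - 1/2)*conj(1) + 2*(-sqrt(5)/2 - 1/2)*conj(-1) + 2*(-1/2 + sqrt(5)/2)*conj(1) + 5*(1)*conj(1) + 5*(-1)*conj(-1)]
      = (1/20)[(7) + (3) + (1 - sqrt(5)) + (-sqrt(5) - 1) + (1 + sqrt(5)) + (-1 + sqrt(5)) + (5) + (5)] = 20/20 = 1
  <chi_rho, chi_4> = (1/20)[1*(7)*conj(1) + 1*(-3)*conj(-1) + 2*(-1/2 + sqrt(5)/2)*conj(-1) + 2*(-sqrt(5)/2 - 1/2)*conj(1) + 2*(-sqrt(5)/2 - 1/2)*conj(-1) + 2*(-1/2 + sqrt(5)/2)*conj(1) + 5*(1)*conj(-1) + 5*(-1)*conj(1)]
      = (1/20)[(7) + (3) + (1 - sqrt(5)) + (-sqrt(5) - 1) + (1 + sqrt(5)) + (-1 + sqrt(5)) + (-5) + (-5)] = 0/20 = 0
  <chi_rho, chi_5> = (1/20)[1*(7)*conj(2) + 1*(-3)*conj(-2) + 2*(-1/2 + sqrt(5)/2)*conj(1/2 + sqrt(5)/2) + 2*(-sqrt(5)/2 - 1/2)*conj(-1/2 + sqrt(5)/2) + 2*(-sqrt(5)/2 - 1/2)*conj(1/2 - sqrt(5)/2) + 2*(-1/2 + sqrt(5)/2)*conj(-sqrt(5)/2 - 1/2) + 5*(1)*conj(0) + 5*(-1)*conj(0)]
      = (1/20)[(14) + (6) + (2) + (-2) + (2) + (-2) + (0) + (0)] = 20/20 = 1
  <chi_rho, chi_6> = (1/20)[1*(7)*conj(2) + 1*(-3)*conj(2) + 2*(-1/2 + sqrt(5)/2)*conj(-1/2 + sqrt(5)/2) + 2*(-sqrt(5)/2 - 1/2)*conj(-sqrt(5)/2 - 1/2) + 2*(-sqrt(5)/2 - 1/2)*conj(-sqrt(5)/2 - 1/2) + 2*(-1/2 + sqrt(5)/2)*conj(-1/2 + sqrt(5)/2) + 5*(1)*conj(0) + 5*(-1)*conj(0)]
      = (1/20)[(14) + (-6) + (3 - sqrt(5)) + (sqrt(5) + 3) + (sqrt(5) + 3) + (3 - sqrt(5)) + (0) + (0)] = 20/20 = 1
  <chi_rho, chi_7> = (1/20)[1*(7)*conj(2) + 1*(-3)*conj(-2) + 2*(-1/2 + sqrt(5)/2)*conj(1/2 - sqrt(5)/2) + 2*(-sqrt(5)/2 - 1/2)*conj(-sqrt(5)/2 - 1/2) + 2*(-sqrt(5)/2 - 1/2)*conj(1/2 + sqrt(5)/2) + 2*(-1/2 + sqrt(5)/2)*conj(-1/2 + sqrt(5)/2) + 5*(1)*conj(0) + 5*(-1)*conj(0)]
      = (1/20)[(14) + (6) + (-3 + sqrt(5)) + (sqrt(5) + 3) + (-3 - sqrt(5)) + (3 - sqrt(5)) + (0) + (0)] = 20/20 = 1
  <chi_rho, chi_8> = (1/20)[1*(7)*conj(2) + 1*(-3)*conj(2) + 2*(-1/2 + sqrt(5)/2)*conj(-sqrt(5)/2 - 1/2) + 2*(-sqrt(5)/2 - 1/2)*conj(-1/2 + sqrt(5)/2) + 2*(-sqrt(5)/2 - 1/2)*conj(-1/2 + sqrt(5)/2) + 2*(-1/2 + sqrt(5)/2)*conj(-sqrt(5)/2 - 1/2) + 5*(1)*conj(0) + 5*(-1)*conj(0)]
      = (1/20)[(14) + (-6) + (-2) + (-2) + (-2) + (-2) + (0) + (0)] = 0/20 = 0
Dimension check: dim(rho) = sum (mult * dim) = 0*1 + 0*1 + 1*1 + 0*1 + 1*2 + 1*2 + 1*2 + 0*2 = 7 = chi_rho(e) = 7.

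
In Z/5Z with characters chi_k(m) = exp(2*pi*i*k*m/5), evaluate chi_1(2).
chi_1(2) = zeta_5^2 = exp(4*I*pi/5)

Explanation: chi_1(2) = zeta_5^(1*2) = zeta_5^2. Since zeta_5^5 = 1, this equals zeta_5^2 = exp(2*pi*i*2/5) = exp(4*I*pi/5).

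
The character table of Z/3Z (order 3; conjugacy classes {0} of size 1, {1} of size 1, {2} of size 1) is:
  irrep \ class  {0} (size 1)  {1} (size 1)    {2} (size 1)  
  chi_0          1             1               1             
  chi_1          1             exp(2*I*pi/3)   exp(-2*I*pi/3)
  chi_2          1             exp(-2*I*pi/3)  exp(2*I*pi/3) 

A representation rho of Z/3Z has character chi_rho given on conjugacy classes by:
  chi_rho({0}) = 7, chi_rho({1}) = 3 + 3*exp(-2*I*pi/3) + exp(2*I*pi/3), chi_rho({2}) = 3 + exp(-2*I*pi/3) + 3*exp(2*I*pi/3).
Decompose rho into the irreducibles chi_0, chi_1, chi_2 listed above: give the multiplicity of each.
Multiplicities: chi_0: 3, chi_1: 1, chi_2: 3.

Details: Use <chi_rho, chi> = (1/|G|) sum_C |C| * chi_rho(C) * conj(chi(C)) with |G| = 3 for each irreducible chi in the table:
  <chi_rho, chi_0> = (1/3)[1*(7)*conj(1) + 1*(3 + 3*exp(-2*I*pi/3) + exp(2*I*pi/3))*conj(1) + 1*(3 + exp(-2*I*pi/3) + 3*exp(2*I*pi/3))*conj(1)]
      = (1/3)[(7) + (3 + 3*exp(-2*I*pi/3) + exp(2*I*pi/3)) + (3 + exp(-2*I*pi/3) + 3*exp(2*I*pi/3))] = 9/3 = 3
  <chi_rho, chi_1> = (1/3)[1*(7)*conj(1) + 1*(3 + 3*exp(-2*I*pi/3) + exp(2*I*pi/3))*conj(exp(2*I*pi/3)) + 1*(3 + exp(-2*I*pi/3) + 3*exp(2*I*pi/3))*conj(exp(-2*I*pi/3))]
      = (1/3)[(7) + (-2) + (-2)] = 3/3 = 1
  <chi_rho, chi_2> = (1/3)[1*(7)*conj(1) + 1*(3 + 3*exp(-2*I*pi/3) + exp(2*I*pi/3))*conj(exp(-2*I*pi/3)) + 1*(3 + exp(-2*I*pi/3) + 3*exp(2*I*pi/3))*conj(exp(2*I*pi/3))]
      = (1/3)[(7) + (3 + exp(-2*I*pi/3) + 3*exp(2*I*pi/3)) + (3 + 3*exp(-2*I*pi/3) + exp(2*I*pi/3))] = 9/3 = 3
(Exp terms are combined using exp(i*s)*conj(exp(i*t)) = exp(i*(s-t)), and sums of them are collapsed using the identity that for every m > 1 the m distinct m-th roots of unity sum to 0, e.g. 1 + exp(2*I*pi/3) + exp(-2*I*pi/3) = 0.)
Dimension check: dim(rho) = sum (mult * dim) = 3*1 + 1*1 + 3*1 = 7 = chi_rho(e) = 7.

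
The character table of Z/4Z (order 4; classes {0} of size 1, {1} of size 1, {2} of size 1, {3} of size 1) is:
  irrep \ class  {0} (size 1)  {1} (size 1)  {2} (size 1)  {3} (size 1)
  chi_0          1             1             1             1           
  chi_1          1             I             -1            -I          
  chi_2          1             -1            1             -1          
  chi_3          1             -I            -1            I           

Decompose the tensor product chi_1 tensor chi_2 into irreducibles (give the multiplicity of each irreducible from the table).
chi_1 tensor chi_2 = chi_3 (all other irreducibles have multiplicity 0).

Reasoning: The character of a tensor product is the pointwise product (chi_1 * chi_2)(C) = chi_1(C) * chi_2(C):
  {0}: (1)*(1), {1}: (I)*(-1), {2}: (-1)*(1), {3}: (-I)*(-1)
so (chi_1 * chi_2) takes values
  {0} -> 1, {1} -> -I, {2} -> -1, {3} -> I.
Now take the inner product of this character with each irreducible chi from the table, <chi_1*chi_2, chi> = (1/4) sum_C |C| (chi_1*chi_2)(C) conj(chi(C)):
  <chi_1*chi_2, chi_0> = (1/4)[1*(1)*conj(1) + 1*(-I)*conj(1) + 1*(-1)*conj(1) + 1*(I)*conj(1)]
      = (1/4)[(1) + (-I) + (-1) + (I)] = 0/4 = 0
  <chi_1*chi_2, chi_1> = (1/4)[1*(1)*conj(1) + 1*(-I)*conj(I) + 1*(-1)*conj(-1) + 1*(I)*conj(-I)]
      = (1/4)[(1) + (-1) + (1) + (-1)] = 0/4 = 0
  <chi_1*chi_2, chi_2> = (1/4)[1*(1)*conj(1) + 1*(-I)*conj(-1) + 1*(-1)*conj(1) + 1*(I)*conj(-1)]
      = (1/4)[(1) + (I) + (-1) + (-I)] = 0/4 = 0
  <chi_1*chi_2, chi_3> = (1/4)[1*(1)*conj(1) + 1*(-I)*conj(-I) + 1*(-1)*conj(-1) + 1*(I)*conj(I)]
      = (1/4)[(1) + (1) + (1) + (1)] = 4/4 = 1
(Exp terms are combined using exp(i*s)*conj(exp(i*t)) = exp(i*(s-t)), and sums of them are collapsed using the identity that for every m > 1 the m distinct m-th roots of unity sum to 0, e.g. 1 + exp(2*I*pi/3) + exp(-2*I*pi/3) = 0.)
Hence the multiplicities are chi_3: 1. Dimension check: dim(chi_1)*dim(chi_2) = 1*1 = 1 and sum (mult * dim) = 1*1 = 1.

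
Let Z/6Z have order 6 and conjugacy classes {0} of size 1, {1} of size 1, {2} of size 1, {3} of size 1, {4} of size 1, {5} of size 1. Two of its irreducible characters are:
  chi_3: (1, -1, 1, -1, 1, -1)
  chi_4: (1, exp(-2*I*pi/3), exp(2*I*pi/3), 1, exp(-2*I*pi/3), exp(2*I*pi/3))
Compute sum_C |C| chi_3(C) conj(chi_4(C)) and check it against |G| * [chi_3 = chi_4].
Sum = 0; so <chi_3, chi_4> = 0 (distinct irreducibles are orthogonal).

Explanation: Compute term by term over conjugacy classes (|C| * chi_3(C) * conj(chi_4(C))):
  1*(1)*conj(1) + 1*(-1)*conj(exp(-2*I*pi/3)) + 1*(1)*conj(exp(2*I*pi/3)) + 1*(-1)*conj(1) + 1*(1)*conj(exp(-2*I*pi/3)) + 1*(-1)*conj(exp(2*I*pi/3))
  = (1) + (-exp(2*I*pi/3)) + (exp(-2*I*pi/3)) + (-1) + (exp(2*I*pi/3)) + (-exp(-2*I*pi/3))
  = 0.
(Exp terms are combined using exp(i*s)*conj(exp(i*t)) = exp(i*(s-t)), and sums of them are collapsed using the identity that for every m > 1 the m distinct m-th roots of unity sum to 0, e.g. 1 + exp(2*I*pi/3) + exp(-2*I*pi/3) = 0.)
Dividing by |G| = 6 gives 0/6 = 0, matching the row-orthogonality relation <chi_3, chi_4> = [chi_3 = chi_4].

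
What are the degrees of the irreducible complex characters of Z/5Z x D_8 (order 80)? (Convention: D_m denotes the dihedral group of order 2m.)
Dimensions: 1, 1, 1, 1, 1, 1, 1, 1, 1, 1, 1, 1, 1, 1, 1, 1, 1, 1, 1, 1, 2, 2, 2, 2, 2, 2, 2, 2, 2, 2, 2, 2, 2, 2, 2

Working: There are 35 irreducibles (= number of conjugacy classes). Their dimensions d_i satisfy sum d_i^2 = |G| = 80: 1 + 1 + 1 + 1 + 1 + 1 + 1 + 1 + 1 + 1 + 1 + 1 + 1 + 1 + 1 + 1 + 1 + 1 + 1 + 1 + 4 + 4 + 4 + 4 + 4 + 4 + 4 + 4 + 4 + 4 + 4 + 4 + 4 + 4 + 4 = 80. (For the product with Z/5Z: each of the 5 1-dim characters of Z/5Z tensors with each irrep of D_8, giving 5 copies of each D_8-dimension.)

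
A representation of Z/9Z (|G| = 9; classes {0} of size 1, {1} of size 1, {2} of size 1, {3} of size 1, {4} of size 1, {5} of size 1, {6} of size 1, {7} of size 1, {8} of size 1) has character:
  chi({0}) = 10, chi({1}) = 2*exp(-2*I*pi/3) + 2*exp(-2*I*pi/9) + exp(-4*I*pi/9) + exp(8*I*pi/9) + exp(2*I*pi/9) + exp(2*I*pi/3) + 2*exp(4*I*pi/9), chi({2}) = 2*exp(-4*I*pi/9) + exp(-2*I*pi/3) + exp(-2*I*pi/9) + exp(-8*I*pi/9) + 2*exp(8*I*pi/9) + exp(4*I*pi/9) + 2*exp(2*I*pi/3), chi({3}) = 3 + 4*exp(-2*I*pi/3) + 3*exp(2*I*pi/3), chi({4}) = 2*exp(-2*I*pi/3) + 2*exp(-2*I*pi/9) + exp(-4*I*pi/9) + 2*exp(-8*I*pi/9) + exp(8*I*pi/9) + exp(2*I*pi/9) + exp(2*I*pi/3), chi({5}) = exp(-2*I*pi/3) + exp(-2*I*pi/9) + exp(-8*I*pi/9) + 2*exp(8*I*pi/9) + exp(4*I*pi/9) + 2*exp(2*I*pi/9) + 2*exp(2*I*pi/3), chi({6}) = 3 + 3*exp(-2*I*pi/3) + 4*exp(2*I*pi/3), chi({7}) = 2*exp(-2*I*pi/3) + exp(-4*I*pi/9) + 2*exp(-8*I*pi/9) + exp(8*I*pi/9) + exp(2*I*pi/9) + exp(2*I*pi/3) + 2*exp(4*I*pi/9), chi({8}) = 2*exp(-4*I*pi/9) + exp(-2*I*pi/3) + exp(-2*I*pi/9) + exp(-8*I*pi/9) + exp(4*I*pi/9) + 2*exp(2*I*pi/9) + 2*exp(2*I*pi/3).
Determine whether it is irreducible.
Not irreducible (reducible): <chi, chi> = 16 > 1.

Derivation: <chi, chi> = (1/|G|) sum_C |C| * |chi(C)|^2 = (1/9)[1*|10|^2 + 1*|2*exp(-2*I*pi/3) + 2*exp(-2*I*pi/9) + exp(-4*I*pi/9) + exp(8*I*pi/9) + exp(2*I*pi/9) + exp(2*I*pi/3) + 2*exp(4*I*pi/9)|^2 + 1*|2*exp(-4*I*pi/9) + exp(-2*I*pi/3) + exp(-2*I*pi/9) + exp(-8*I*pi/9) + 2*exp(8*I*pi/9) + exp(4*I*pi/9) + 2*exp(2*I*pi/3)|^2 + 1*|3 + 4*exp(-2*I*pi/3) + 3*exp(2*I*pi/3)|^2 + 1*|2*exp(-2*I*pi/3) + 2*exp(-2*I*pi/9) + exp(-4*I*pi/9) + 2*exp(-8*I*pi/9) + exp(8*I*pi/9) + exp(2*I*pi/9) + exp(2*I*pi/3)|^2 + 1*|exp(-2*I*pi/3) + exp(-2*I*pi/9) + exp(-8*I*pi/9) + 2*exp(8*I*pi/9) + exp(4*I*pi/9) + 2*exp(2*I*pi/9) + 2*exp(2*I*pi/3)|^2 + 1*|3 + 3*exp(-2*I*pi/3) + 4*exp(2*I*pi/3)|^2 + 1*|2*exp(-2*I*pi/3) + exp(-4*I*pi/9) + 2*exp(-8*I*pi/9) + exp(8*I*pi/9) + exp(2*I*pi/9) + exp(2*I*pi/3) + 2*exp(4*I*pi/9)|^2 + 1*|2*exp(-4*I*pi/9) + exp(-2*I*pi/3) + exp(-2*I*pi/9) + exp(-8*I*pi/9) + exp(4*I*pi/9) + 2*exp(2*I*pi/9) + 2*exp(2*I*pi/3)|^2]
  = (1/9)[(100) + (16 + 11*exp(-4*I*pi/9) + 9*exp(-2*I*pi/3) + 9*exp(-2*I*pi/9) + 13*exp(-8*I*pi/9) + 13*exp(8*I*pi/9) + 9*exp(2*I*pi/9) + 9*exp(2*I*pi/3) + 11*exp(4*I*pi/9)) + (16 + 9*exp(-4*I*pi/9) + 13*exp(-2*I*pi/9) + 9*exp(-2*I*pi/3) + 11*exp(-8*I*pi/9) + 11*exp(8*I*pi/9) + 9*exp(2*I*pi/3) + 13*exp(2*I*pi/9) + 9*exp(4*I*pi/9)) + (1) + (16 + 13*exp(-4*I*pi/9) + 9*exp(-2*I*pi/3) + 11*exp(-2*I*pi/9) + 9*exp(-8*I*pi/9) + 9*exp(8*I*pi/9) + 11*exp(2*I*pi/9) + 9*exp(2*I*pi/3) + 13*exp(4*I*pi/9)) + (16 + 13*exp(-4*I*pi/9) + 9*exp(-2*I*pi/3) + 11*exp(-2*I*pi/9) + 9*exp(-8*I*pi/9) + 9*exp(8*I*pi/9) + 11*exp(2*I*pi/9) + 9*exp(2*I*pi/3) + 13*exp(4*I*pi/9)) + (1) + (16 + 9*exp(-4*I*pi/9) + 13*exp(-2*I*pi/9) + 9*exp(-2*I*pi/3) + 11*exp(-8*I*pi/9) + 11*exp(8*I*pi/9) + 9*exp(2*I*pi/3) + 13*exp(2*I*pi/9) + 9*exp(4*I*pi/9)) + (16 + 11*exp(-4*I*pi/9) + 9*exp(-2*I*pi/3) + 9*exp(-2*I*pi/9) + 13*exp(-8*I*pi/9) + 13*exp(8*I*pi/9) + 9*exp(2*I*pi/9) + 9*exp(2*I*pi/3) + 11*exp(4*I*pi/9))] = 144/9 = 16.
(Exp terms are combined using exp(i*s)*conj(exp(i*t)) = exp(i*(s-t)), and sums of them are collapsed using the identity that for every m > 1 the m distinct m-th roots of unity sum to 0, e.g. 1 + exp(2*I*pi/3) + exp(-2*I*pi/3) = 0.)
A character is irreducible iff <chi, chi> = 1, so this representation is reducible.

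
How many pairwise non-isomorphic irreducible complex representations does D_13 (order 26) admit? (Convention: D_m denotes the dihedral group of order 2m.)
8

Explanation: The number of irreducible complex representations of a finite group equals its number of conjugacy classes. D_13 has 8 conjugacy classes ((n+3)/2 for n odd), so D_13 (order 26) has exactly 8 irreducible complex representations.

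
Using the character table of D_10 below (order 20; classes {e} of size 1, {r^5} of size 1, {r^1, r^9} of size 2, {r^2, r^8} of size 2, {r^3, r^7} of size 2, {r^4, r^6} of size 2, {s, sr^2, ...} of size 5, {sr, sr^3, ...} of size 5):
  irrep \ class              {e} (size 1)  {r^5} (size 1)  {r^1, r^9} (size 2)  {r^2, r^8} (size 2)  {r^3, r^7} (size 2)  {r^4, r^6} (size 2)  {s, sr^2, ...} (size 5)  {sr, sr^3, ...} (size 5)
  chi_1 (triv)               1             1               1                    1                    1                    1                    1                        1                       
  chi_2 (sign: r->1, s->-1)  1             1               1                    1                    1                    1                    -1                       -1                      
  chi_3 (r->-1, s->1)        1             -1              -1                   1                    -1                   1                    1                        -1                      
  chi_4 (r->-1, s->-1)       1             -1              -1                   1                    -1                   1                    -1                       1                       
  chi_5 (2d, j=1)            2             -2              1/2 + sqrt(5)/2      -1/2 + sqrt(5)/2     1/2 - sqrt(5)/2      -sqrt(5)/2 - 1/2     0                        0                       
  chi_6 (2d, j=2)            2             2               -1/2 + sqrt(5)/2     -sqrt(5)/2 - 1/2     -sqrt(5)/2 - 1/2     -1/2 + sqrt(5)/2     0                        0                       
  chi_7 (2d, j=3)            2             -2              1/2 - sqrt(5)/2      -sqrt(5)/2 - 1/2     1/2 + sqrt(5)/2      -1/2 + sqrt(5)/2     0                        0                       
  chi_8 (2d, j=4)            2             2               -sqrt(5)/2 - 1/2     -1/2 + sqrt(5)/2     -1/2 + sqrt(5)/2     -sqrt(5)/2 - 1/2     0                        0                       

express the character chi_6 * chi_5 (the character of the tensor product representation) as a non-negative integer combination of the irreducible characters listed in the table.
chi_6 tensor chi_5 = chi_5 + chi_7 (all other irreducibles have multiplicity 0).

Why: The character of a tensor product is the pointwise product (chi_6 * chi_5)(C) = chi_6(C) * chi_5(C):
  {e}: (2)*(2), {r^5}: (2)*(-2), {r^1, r^9}: (-1/2 + sqrt(5)/2)*(1/2 + sqrt(5)/2), {r^2, r^8}: (-sqrt(5)/2 - 1/2)*(-1/2 + sqrt(5)/2), {r^3, r^7}: (-sqrt(5)/2 - 1/2)*(1/2 - sqrt(5)/2), {r^4, r^6}: (-1/2 + sqrt(5)/2)*(-sqrt(5)/2 - 1/2), {s, sr^2, ...}: (0)*(0), {sr, sr^3, ...}: (0)*(0)
so (chi_6 * chi_5) takes values
  {e} -> 4, {r^5} -> -4, {r^1, r^9} -> 1, {r^2, r^8} -> -1, {r^3, r^7} -> 1, {r^4, r^6} -> -1, {s, sr^2, ...} -> 0, {sr, sr^3, ...} -> 0.
Now take the inner product of this character with each irreducible chi from the table, <chi_6*chi_5, chi> = (1/20) sum_C |C| (chi_6*chi_5)(C) conj(chi(C)):
  <chi_6*chi_5, chi_1> = (1/20)[1*(4)*conj(1) + 1*(-4)*conj(1) + 2*(1)*conj(1) + 2*(-1)*conj(1) + 2*(1)*conj(1) + 2*(-1)*conj(1) + 5*(0)*conj(1) + 5*(0)*conj(1)]
      = (1/20)[(4) + (-4) + (2) + (-2) + (2) + (-2) + (0) + (0)] = 0/20 = 0
  <chi_6*chi_5, chi_2> = (1/20)[1*(4)*conj(1) + 1*(-4)*conj(1) + 2*(1)*conj(1) + 2*(-1)*conj(1) + 2*(1)*conj(1) + 2*(-1)*conj(1) + 5*(0)*conj(-1) + 5*(0)*conj(-1)]
      = (1/20)[(4) + (-4) + (2) + (-2) + (2) + (-2) + (0) + (0)] = 0/20 = 0
  <chi_6*chi_5, chi_3> = (1/20)[1*(4)*conj(1) + 1*(-4)*conj(-1) + 2*(1)*conj(-1) + 2*(-1)*conj(1) + 2*(1)*conj(-1) + 2*(-1)*conj(1) + 5*(0)*conj(1) + 5*(0)*conj(-1)]
      = (1/20)[(4) + (4) + (-2) + (-2) + (-2) + (-2) + (0) + (0)] = 0/20 = 0
  <chi_6*chi_5, chi_4> = (1/20)[1*(4)*conj(1) + 1*(-4)*conj(-1) + 2*(1)*conj(-1) + 2*(-1)*conj(1) + 2*(1)*conj(-1) + 2*(-1)*conj(1) + 5*(0)*conj(-1) + 5*(0)*conj(1)]
      = (1/20)[(4) + (4) + (-2) + (-2) + (-2) + (-2) + (0) + (0)] = 0/20 = 0
  <chi_6*chi_5, chi_5> = (1/20)[1*(4)*conj(2) + 1*(-4)*conj(-2) + 2*(1)*conj(1/2 + sqrt(5)/2) + 2*(-1)*conj(-1/2 + sqrt(5)/2) + 2*(1)*conj(1/2 - sqrt(5)/2) + 2*(-1)*conj(-sqrt(5)/2 - 1/2) + 5*(0)*conj(0) + 5*(0)*conj(0)]
      = (1/20)[(8) + (8) + (1 + sqrt(5)) + (1 - sqrt(5)) + (1 - sqrt(5)) + (1 + sqrt(5)) + (0) + (0)] = 20/20 = 1
  <chi_6*chi_5, chi_6> = (1/20)[1*(4)*conj(2) + 1*(-4)*conj(2) + 2*(1)*conj(-1/2 + sqrt(5)/2) + 2*(-1)*conj(-sqrt(5)/2 - 1/2) + 2*(1)*conj(-sqrt(5)/2 - 1/2) + 2*(-1)*conj(-1/2 + sqrt(5)/2) + 5*(0)*conj(0) + 5*(0)*conj(0)]
      = (1/20)[(8) + (-8) + (-1 + sqrt(5)) + (1 + sqrt(5)) + (-sqrt(5) - 1) + (1 - sqrt(5)) + (0) + (0)] = 0/20 = 0
  <chi_6*chi_5, chi_7> = (1/20)[1*(4)*conj(2) + 1*(-4)*conj(-2) + 2*(1)*conj(1/2 - sqrt(5)/2) + 2*(-1)*conj(-sqrt(5)/2 - 1/2) + 2*(1)*conj(1/2 + sqrt(5)/2) + 2*(-1)*conj(-1/2 + sqrt(5)/2) + 5*(0)*conj(0) + 5*(0)*conj(0)]
      = (1/20)[(8) + (8) + (1 - sqrt(5)) + (1 + sqrt(5)) + (1 + sqrt(5)) + (1 - sqrt(5)) + (0) + (0)] = 20/20 = 1
  <chi_6*chi_5, chi_8> = (1/20)[1*(4)*conj(2) + 1*(-4)*conj(2) + 2*(1)*conj(-sqrt(5)/2 - 1/2) + 2*(-1)*conj(-1/2 + sqrt(5)/2) + 2*(1)*conj(-1/2 + sqrt(5)/2) + 2*(-1)*conj(-sqrt(5)/2 - 1/2) + 5*(0)*conj(0) + 5*(0)*conj(0)]
      = (1/20)[(8) + (-8) + (-sqrt(5) - 1) + (1 - sqrt(5)) + (-1 + sqrt(5)) + (1 + sqrt(5)) + (0) + (0)] = 0/20 = 0
Hence the multiplicities are chi_5: 1, chi_7: 1. Dimension check: dim(chi_6)*dim(chi_5) = 2*2 = 4 and sum (mult * dim) = 1*2 + 1*2 = 4.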